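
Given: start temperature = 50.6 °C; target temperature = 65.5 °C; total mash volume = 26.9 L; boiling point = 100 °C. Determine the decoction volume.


V_dec = V_total·(T_target − T_start)/(T_boil − T_start)
V_dec = 26.9·(65.5 − 50.6)/(100 − 50.6)

8.1136 L


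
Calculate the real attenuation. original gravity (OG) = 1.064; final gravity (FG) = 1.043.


AA = (OG−FG)/(OG−1)·100;  RA = AA·0.8192
AA = (1.064 − 1.043)/(1.064 − 1)·100 = 32.8125
RA = 32.8125·0.8192

26.8800 %


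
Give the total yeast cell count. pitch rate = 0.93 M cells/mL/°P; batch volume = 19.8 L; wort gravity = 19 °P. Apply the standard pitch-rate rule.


cells (billions) = rate · V_L · °P
cells = 0.93 · 19.8 · 19

349.8660 billion cells


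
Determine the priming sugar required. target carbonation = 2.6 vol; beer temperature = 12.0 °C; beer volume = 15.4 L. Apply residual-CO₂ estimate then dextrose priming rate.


residual = 14.695·(0.01821 + 0.09011·e^(−0.04·T));  sugar = (target − residual)·4.0·V
residual = 14.695·(0.01821 + 0.09011·e^(−0.04·12.0)) = 1.0870
sugar = (2.6 − 1.0870)·4.0·15.4

93.2028 g


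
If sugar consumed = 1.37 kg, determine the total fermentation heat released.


Q = m_sugar · 590 kJ/kg
Q = 1.37 · 590

808.3000 kJ


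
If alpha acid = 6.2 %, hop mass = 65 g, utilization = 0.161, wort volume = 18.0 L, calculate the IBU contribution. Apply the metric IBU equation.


IBU = (α/100)·mass·U·1000 / V
IBU = (6.2/100)·65·0.161·1000 / 18.0

36.0461 IBU


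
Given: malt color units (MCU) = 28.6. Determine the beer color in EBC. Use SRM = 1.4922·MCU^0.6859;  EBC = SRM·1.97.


SRM = 1.4922·28.6^0.6859 = 14.8850
EBC = 14.8850·1.97

29.3234 EBC


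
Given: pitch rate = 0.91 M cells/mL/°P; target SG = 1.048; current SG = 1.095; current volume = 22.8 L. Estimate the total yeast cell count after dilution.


V_w = V·((SG_c−1)/(SG_t−1)−1);  °P = 259 − 259/SG_t;  cells = rate·(V+V_w)·°P
V_w = 22.8·((1.095−1)/(1.048−1)−1) = 22.3250
V_final = 22.8 + 22.3250 = 45.1250
°P = 259 − 259/1.048 = 11.8626
cells = 0.91·45.1250·11.8626

487.1227 billion cells


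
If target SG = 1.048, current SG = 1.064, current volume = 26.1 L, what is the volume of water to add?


V_water = V·((SG_curr − 1)/(SG_target − 1) − 1)
V_water = 26.1·((1.064 − 1)/(1.048 − 1) − 1)

8.7000 L


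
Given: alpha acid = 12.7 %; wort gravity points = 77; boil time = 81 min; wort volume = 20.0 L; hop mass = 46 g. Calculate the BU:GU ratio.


U = 1.65·0.000125^(GP/1000)·(1−e^(−0.04t))/4.15;  IBU = (α/100)·m·U·1000/V;  BU:GU = IBU/GP
U = 1.65·0.000125^(77/1000)·(1−e^(−0.04·81))/4.15 = 0.1912
IBU = (12.7/100)·46·0.1912·1000/20.0 = 55.8572
BU:GU = 55.8572/77

0.7254


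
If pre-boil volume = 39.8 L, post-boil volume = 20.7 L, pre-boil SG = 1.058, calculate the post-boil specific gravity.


SG_post = 1 + (SG_pre − 1)·V_pre/V_post
pts_pre = (1.058 − 1)·1000 = 58.0000
pts_post = 58.0000·39.8/20.7 = 111.5169
SG_post = 1 + 111.5169/1000

1.1115


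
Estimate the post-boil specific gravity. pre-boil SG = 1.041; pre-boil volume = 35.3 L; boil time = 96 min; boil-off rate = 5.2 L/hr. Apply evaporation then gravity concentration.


V_post = V_pre − rate·(t/60);  SG_post = 1 + (SG_pre−1)·V_pre/V_post
V_post = 35.3 − 5.2·(96/60) = 26.9800
SG_post = 1 + (1.041 − 1)·35.3/26.9800

1.0536


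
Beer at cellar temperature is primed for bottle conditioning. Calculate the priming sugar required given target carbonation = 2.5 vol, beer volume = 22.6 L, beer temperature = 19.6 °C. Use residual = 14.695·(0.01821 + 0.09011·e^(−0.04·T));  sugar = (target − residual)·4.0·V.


residual = 14.695·(0.01821 + 0.09011·e^(−0.04·19.6)) = 0.8722
sugar = (2.5 − 0.8722)·4.0·22.6

147.1551 g


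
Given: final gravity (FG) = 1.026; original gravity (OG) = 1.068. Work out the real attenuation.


AA = (OG−FG)/(OG−1)·100;  RA = AA·0.8192
AA = (1.068 − 1.026)/(1.068 − 1)·100 = 61.7647
RA = 61.7647·0.8192

50.5976 %


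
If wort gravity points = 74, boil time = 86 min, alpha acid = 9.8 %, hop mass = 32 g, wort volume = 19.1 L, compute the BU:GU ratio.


U = 1.65·0.000125^(GP/1000)·(1−e^(−0.04t))/4.15;  IBU = (α/100)·m·U·1000/V;  BU:GU = IBU/GP
U = 1.65·0.000125^(74/1000)·(1−e^(−0.04·86))/4.15 = 0.1979
IBU = (9.8/100)·32·0.1979·1000/19.1 = 32.4935
BU:GU = 32.4935/74

0.4391


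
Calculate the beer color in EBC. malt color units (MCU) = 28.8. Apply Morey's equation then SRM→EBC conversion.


SRM = 1.4922·MCU^0.6859;  EBC = SRM·1.97
SRM = 1.4922·28.8^0.6859 = 14.9563
EBC = 14.9563·1.97

29.4639 EBC


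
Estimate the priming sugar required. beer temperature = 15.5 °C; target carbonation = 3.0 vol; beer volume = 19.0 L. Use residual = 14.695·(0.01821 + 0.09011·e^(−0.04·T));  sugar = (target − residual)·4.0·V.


residual = 14.695·(0.01821 + 0.09011·e^(−0.04·15.5)) = 0.9799
sugar = (3.0 − 0.9799)·4.0·19.0

153.5258 g


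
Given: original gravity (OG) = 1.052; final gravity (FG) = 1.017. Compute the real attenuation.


AA = (OG−FG)/(OG−1)·100;  RA = AA·0.8192
AA = (1.052 − 1.017)/(1.052 − 1)·100 = 67.3077
RA = 67.3077·0.8192

55.1385 %


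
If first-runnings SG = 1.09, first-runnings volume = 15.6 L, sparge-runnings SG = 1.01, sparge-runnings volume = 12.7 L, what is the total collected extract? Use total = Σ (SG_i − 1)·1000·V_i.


first = (1.09 − 1)·1000·15.6 = 1404.0000
sparge = (1.01 − 1)·1000·12.7 = 127.0000
total = 1404.0000 + 127.0000

1531.0000 gravity·L


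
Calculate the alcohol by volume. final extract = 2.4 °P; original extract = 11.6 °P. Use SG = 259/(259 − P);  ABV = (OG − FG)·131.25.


OG = 259/(259 − 11.6) = 1.0469
FG = 259/(259 − 2.4) = 1.0094
ABV = (1.0469 − 1.0094)·131.25

4.9264 % ABV


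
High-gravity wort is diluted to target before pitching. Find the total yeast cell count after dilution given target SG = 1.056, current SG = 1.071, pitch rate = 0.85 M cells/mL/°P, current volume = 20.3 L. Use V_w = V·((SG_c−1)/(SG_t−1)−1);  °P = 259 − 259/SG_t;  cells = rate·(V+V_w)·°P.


V_w = 20.3·((1.071−1)/(1.056−1)−1) = 5.4375
V_final = 20.3 + 5.4375 = 25.7375
°P = 259 − 259/1.056 = 13.7348
cells = 0.85·25.7375·13.7348

300.4756 billion cells


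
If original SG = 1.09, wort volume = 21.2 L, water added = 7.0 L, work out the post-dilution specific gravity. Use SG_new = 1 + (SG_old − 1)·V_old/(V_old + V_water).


pts = (1.09 − 1)·1000·21.2/(21.2 + 7.0) = 67.6596
SG_new = 1 + 67.6596/1000

1.0677


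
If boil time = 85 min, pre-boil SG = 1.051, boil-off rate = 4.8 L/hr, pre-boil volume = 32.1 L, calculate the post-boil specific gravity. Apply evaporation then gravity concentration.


V_post = V_pre − rate·(t/60);  SG_post = 1 + (SG_pre−1)·V_pre/V_post
V_post = 32.1 − 4.8·(85/60) = 25.3000
SG_post = 1 + (1.051 − 1)·32.1/25.3000

1.0647


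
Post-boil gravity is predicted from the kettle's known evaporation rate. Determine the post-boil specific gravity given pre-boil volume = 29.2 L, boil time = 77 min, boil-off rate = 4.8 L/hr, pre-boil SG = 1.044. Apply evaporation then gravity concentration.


V_post = V_pre − rate·(t/60);  SG_post = 1 + (SG_pre−1)·V_pre/V_post
V_post = 29.2 − 4.8·(77/60) = 23.0400
SG_post = 1 + (1.044 − 1)·29.2/23.0400

1.0558


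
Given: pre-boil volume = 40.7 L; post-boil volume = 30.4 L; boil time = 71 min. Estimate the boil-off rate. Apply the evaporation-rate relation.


rate = (V_pre − V_post) / (t_min/60)
rate = (40.7 − 30.4) / (71/60)

8.7042 L/hr


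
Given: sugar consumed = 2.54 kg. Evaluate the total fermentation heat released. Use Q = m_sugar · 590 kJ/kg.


Q = 2.54 · 590

1498.6000 kJ


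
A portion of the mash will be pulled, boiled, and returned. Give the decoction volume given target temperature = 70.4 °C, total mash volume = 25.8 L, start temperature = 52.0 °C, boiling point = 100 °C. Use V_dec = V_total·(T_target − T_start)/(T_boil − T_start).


V_dec = 25.8·(70.4 − 52.0)/(100 − 52.0)

9.8900 L


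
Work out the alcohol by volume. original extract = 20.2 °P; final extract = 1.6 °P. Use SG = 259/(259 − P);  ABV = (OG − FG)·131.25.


OG = 259/(259 − 20.2) = 1.0846
FG = 259/(259 − 1.6) = 1.0062
ABV = (1.0846 − 1.0062)·131.25

10.2865 % ABV


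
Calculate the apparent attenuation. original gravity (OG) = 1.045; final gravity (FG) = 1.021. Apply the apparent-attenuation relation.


AA = (OG − FG)/(OG − 1) · 100
AA = (1.045 − 1.021)/(1.045 − 1) · 100

53.3333 %


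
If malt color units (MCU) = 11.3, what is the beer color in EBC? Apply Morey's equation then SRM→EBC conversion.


SRM = 1.4922·MCU^0.6859;  EBC = SRM·1.97
SRM = 1.4922·11.3^0.6859 = 7.8729
EBC = 7.8729·1.97

15.5096 EBC


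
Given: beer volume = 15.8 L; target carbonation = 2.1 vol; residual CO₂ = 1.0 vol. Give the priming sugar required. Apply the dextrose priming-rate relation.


sugar = (target − residual)·4.0·V
sugar = (2.1 − 1.0)·4.0·15.8

69.5200 g


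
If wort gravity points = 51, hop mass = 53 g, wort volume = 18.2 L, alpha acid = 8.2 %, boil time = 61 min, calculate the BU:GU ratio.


U = 1.65·0.000125^(GP/1000)·(1−e^(−0.04t))/4.15;  IBU = (α/100)·m·U·1000/V;  BU:GU = IBU/GP
U = 1.65·0.000125^(51/1000)·(1−e^(−0.04·61))/4.15 = 0.2295
IBU = (8.2/100)·53·0.2295·1000/18.2 = 54.8013
BU:GU = 54.8013/51

1.0745


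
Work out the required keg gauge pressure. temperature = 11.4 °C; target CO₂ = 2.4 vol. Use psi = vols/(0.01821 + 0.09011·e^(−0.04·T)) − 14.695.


psi = 2.4/(0.01821 + 0.09011·e^(−0.04·11.4)) − 14.695

17.1678 psi


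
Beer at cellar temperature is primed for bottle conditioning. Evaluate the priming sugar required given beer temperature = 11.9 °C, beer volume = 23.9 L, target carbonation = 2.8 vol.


residual = 14.695·(0.01821 + 0.09011·e^(−0.04·T));  sugar = (target − residual)·4.0·V
residual = 14.695·(0.01821 + 0.09011·e^(−0.04·11.9)) = 1.0903
sugar = (2.8 − 1.0903)·4.0·23.9

163.4519 g


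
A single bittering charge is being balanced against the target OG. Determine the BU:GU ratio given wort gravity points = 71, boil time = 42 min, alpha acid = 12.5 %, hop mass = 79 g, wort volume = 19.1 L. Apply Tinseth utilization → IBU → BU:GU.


U = 1.65·0.000125^(GP/1000)·(1−e^(−0.04t))/4.15;  IBU = (α/100)·m·U·1000/V;  BU:GU = IBU/GP
U = 1.65·0.000125^(71/1000)·(1−e^(−0.04·42))/4.15 = 0.1709
IBU = (12.5/100)·79·0.1709·1000/19.1 = 88.3578
BU:GU = 88.3578/71

1.2445


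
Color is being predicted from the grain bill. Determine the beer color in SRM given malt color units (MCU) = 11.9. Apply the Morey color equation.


SRM = 1.4922 · MCU^0.6859
SRM = 1.4922 · 11.9^0.6859

8.1573 SRM


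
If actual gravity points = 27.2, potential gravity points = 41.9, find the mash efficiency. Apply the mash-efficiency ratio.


efficiency = actual / potential × 100
efficiency = 27.2 / 41.9 × 100

64.9165 %


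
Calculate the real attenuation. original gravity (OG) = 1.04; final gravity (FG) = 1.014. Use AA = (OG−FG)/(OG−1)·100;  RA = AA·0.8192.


AA = (1.04 − 1.014)/(1.04 − 1)·100 = 65.0000
RA = 65.0000·0.8192

53.2480 %


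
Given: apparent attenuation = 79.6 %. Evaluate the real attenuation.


RA = AA · 0.8192
RA = 79.6 · 0.8192

65.2083 %


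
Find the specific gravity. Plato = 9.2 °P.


SG = 259/(259 − P)
SG = 259/(259 − 9.2)

1.0368


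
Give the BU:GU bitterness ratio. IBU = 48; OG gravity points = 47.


BU:GU = IBU / OG_points
BU:GU = 48 / 47

1.0213


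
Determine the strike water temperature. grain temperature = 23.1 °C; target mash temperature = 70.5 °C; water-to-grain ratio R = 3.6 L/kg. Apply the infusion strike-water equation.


T_strike = (0.41/R)·(T_mash − T_grain) + T_mash
T_strike = (0.41/3.6)·(70.5 − 23.1) + 70.5

75.8983 °C


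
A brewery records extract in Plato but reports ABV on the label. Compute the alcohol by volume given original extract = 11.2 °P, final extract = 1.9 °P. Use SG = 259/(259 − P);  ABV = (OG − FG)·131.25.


OG = 259/(259 − 11.2) = 1.0452
FG = 259/(259 − 1.9) = 1.0074
ABV = (1.0452 − 1.0074)·131.25

4.9623 % ABV


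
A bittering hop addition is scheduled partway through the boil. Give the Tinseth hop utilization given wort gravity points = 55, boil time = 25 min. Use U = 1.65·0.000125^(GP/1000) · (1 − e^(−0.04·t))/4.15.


bigness = 1.65·0.000125^(55/1000) = 1.0065
boil_factor = (1 − e^(−0.04·25))/4.15 = 0.1523
U = 1.0065 · 0.1523

0.1533


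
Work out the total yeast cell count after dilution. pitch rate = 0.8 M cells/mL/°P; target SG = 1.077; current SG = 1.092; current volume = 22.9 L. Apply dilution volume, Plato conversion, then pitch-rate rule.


V_w = V·((SG_c−1)/(SG_t−1)−1);  °P = 259 − 259/SG_t;  cells = rate·(V+V_w)·°P
V_w = 22.9·((1.092−1)/(1.077−1)−1) = 4.4610
V_final = 22.9 + 4.4610 = 27.3610
°P = 259 − 259/1.077 = 18.5172
cells = 0.8·27.3610·18.5172

405.3194 billion cells


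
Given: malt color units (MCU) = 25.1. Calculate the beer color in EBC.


SRM = 1.4922·MCU^0.6859;  EBC = SRM·1.97
SRM = 1.4922·25.1^0.6859 = 13.6102
EBC = 13.6102·1.97

26.8120 EBC


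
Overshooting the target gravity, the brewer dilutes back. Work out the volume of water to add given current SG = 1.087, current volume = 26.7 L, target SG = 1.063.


V_water = V·((SG_curr − 1)/(SG_target − 1) − 1)
V_water = 26.7·((1.087 − 1)/(1.063 − 1) − 1)

10.1714 L


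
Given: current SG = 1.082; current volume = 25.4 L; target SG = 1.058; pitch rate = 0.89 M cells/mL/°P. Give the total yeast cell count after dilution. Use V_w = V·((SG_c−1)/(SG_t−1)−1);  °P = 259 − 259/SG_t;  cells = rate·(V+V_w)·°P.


V_w = 25.4·((1.082−1)/(1.058−1)−1) = 10.5103
V_final = 25.4 + 10.5103 = 35.9103
°P = 259 − 259/1.058 = 14.1985
cells = 0.89·35.9103·14.1985

453.7866 billion cells


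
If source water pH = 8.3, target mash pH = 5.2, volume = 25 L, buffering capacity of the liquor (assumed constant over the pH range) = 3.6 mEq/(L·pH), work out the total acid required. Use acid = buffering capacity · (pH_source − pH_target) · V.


acid = 3.6 · (8.3 − 5.2) · 25

279.0000 mEq


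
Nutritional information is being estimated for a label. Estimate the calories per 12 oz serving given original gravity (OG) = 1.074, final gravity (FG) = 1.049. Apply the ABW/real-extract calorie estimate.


ABW = (OG−FG)·131.25·0.79/FG;  °P = 259 − 259/SG (for OG→OE and FG→AE);  RE = 0.1808·OE + 0.8192·AE;  Cal = (6.9·ABW + 4·(RE−0.1))·FG·3.55
ABW = (1.074 − 1.049)·131.25·0.79/1.049 = 2.4711
OE = 259 − 259/1.074 = 17.8454 °P
AE = 259 − 259/1.049 = 12.0982 °P
RE = 0.1808·17.8454 + 0.8192·12.0982 = 13.1373 °P
Cal = (6.9·2.4711 + 4·(13.1373−0.1))·1.049·3.55

257.6965 kcal


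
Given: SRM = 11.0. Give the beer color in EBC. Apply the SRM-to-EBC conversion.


EBC = SRM · 1.97
EBC = 11.0 · 1.97

21.6700 EBC


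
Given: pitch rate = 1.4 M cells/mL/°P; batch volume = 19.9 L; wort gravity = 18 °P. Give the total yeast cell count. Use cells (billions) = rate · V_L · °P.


cells = 1.4 · 19.9 · 18

501.4800 billion cells


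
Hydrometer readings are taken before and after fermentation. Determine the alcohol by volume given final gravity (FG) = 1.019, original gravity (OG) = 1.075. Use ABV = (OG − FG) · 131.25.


ABV = (1.075 − 1.019) · 131.25

7.3500 % ABV


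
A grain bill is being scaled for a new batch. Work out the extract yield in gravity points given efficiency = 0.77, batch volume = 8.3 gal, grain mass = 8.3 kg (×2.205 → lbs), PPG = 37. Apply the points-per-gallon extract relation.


points = lbs × PPG × eff / vol
lbs = 8.3 × 2.205 = 18.3015
points = 18.3015 × 37 × 0.77 / 8.3

62.8205 points


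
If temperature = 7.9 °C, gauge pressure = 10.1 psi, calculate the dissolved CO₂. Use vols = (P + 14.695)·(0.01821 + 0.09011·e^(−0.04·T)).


vols = (10.1 + 14.695)·(0.01821 + 0.09011·e^(−0.04·7.9))

2.0804 volumes


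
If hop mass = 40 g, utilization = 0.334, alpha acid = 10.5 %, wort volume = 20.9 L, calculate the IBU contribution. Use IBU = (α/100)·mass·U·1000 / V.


IBU = (10.5/100)·40·0.334·1000 / 20.9

67.1196 IBU


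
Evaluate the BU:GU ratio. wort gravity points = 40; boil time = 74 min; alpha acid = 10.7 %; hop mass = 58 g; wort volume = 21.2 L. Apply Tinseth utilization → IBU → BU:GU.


U = 1.65·0.000125^(GP/1000)·(1−e^(−0.04t))/4.15;  IBU = (α/100)·m·U·1000/V;  BU:GU = IBU/GP
U = 1.65·0.000125^(40/1000)·(1−e^(−0.04·74))/4.15 = 0.2632
IBU = (10.7/100)·58·0.2632·1000/21.2 = 77.0335
BU:GU = 77.0335/40

1.9258


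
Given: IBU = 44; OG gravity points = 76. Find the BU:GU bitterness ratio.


BU:GU = IBU / OG_points
BU:GU = 44 / 76

0.5789


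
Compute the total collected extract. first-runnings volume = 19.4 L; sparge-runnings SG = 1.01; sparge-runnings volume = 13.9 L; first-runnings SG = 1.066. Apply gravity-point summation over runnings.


total = Σ (SG_i − 1)·1000·V_i
first = (1.066 − 1)·1000·19.4 = 1280.4000
sparge = (1.01 − 1)·1000·13.9 = 139.0000
total = 1280.4000 + 139.0000

1419.4000 gravity·L


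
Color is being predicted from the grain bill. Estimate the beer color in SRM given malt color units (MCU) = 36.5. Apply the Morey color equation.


SRM = 1.4922 · MCU^0.6859
SRM = 1.4922 · 36.5^0.6859

17.5956 SRM


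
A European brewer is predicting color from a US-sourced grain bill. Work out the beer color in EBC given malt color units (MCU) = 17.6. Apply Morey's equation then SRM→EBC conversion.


SRM = 1.4922·MCU^0.6859;  EBC = SRM·1.97
SRM = 1.4922·17.6^0.6859 = 10.6690
EBC = 10.6690·1.97

21.0180 EBC


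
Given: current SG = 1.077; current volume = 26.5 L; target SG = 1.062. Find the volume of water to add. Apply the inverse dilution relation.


V_water = V·((SG_curr − 1)/(SG_target − 1) − 1)
V_water = 26.5·((1.077 − 1)/(1.062 − 1) − 1)

6.4113 L


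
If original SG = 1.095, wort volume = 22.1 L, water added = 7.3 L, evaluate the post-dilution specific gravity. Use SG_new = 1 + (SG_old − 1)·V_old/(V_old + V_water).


pts = (1.095 − 1)·1000·22.1/(22.1 + 7.3) = 71.4116
SG_new = 1 + 71.4116/1000

1.0714


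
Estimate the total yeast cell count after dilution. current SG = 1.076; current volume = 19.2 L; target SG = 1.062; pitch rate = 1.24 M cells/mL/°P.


V_w = V·((SG_c−1)/(SG_t−1)−1);  °P = 259 − 259/SG_t;  cells = rate·(V+V_w)·°P
V_w = 19.2·((1.076−1)/(1.062−1)−1) = 4.3355
V_final = 19.2 + 4.3355 = 23.5355
°P = 259 − 259/1.062 = 15.1205
cells = 1.24·23.5355·15.1205

441.2775 billion cells


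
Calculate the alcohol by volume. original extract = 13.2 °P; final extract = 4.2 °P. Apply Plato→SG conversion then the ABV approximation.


SG = 259/(259 − P);  ABV = (OG − FG)·131.25
OG = 259/(259 − 13.2) = 1.0537
FG = 259/(259 − 4.2) = 1.0165
ABV = (1.0537 − 1.0165)·131.25

4.8850 % ABV


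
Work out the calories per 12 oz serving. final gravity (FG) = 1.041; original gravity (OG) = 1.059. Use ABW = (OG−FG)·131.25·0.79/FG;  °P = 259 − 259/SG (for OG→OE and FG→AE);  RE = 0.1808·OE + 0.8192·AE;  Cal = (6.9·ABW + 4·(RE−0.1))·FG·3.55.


ABW = (1.059 − 1.041)·131.25·0.79/1.041 = 1.7929
OE = 259 − 259/1.059 = 14.4297 °P
AE = 259 − 259/1.041 = 10.2008 °P
RE = 0.1808·14.4297 + 0.8192·10.2008 = 10.9654 °P
Cal = (6.9·1.7929 + 4·(10.9654−0.1))·1.041·3.55

206.3306 kcal


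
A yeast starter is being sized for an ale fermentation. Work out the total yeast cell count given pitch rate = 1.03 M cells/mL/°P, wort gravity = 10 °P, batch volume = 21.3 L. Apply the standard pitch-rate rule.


cells (billions) = rate · V_L · °P
cells = 1.03 · 21.3 · 10

219.3900 billion cells


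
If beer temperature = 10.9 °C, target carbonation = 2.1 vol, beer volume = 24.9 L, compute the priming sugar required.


residual = 14.695·(0.01821 + 0.09011·e^(−0.04·T));  sugar = (target − residual)·4.0·V
residual = 14.695·(0.01821 + 0.09011·e^(−0.04·10.9)) = 1.1238
sugar = (2.1 − 1.1238)·4.0·24.9

97.2270 g


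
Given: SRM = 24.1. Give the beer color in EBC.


EBC = SRM · 1.97
EBC = 24.1 · 1.97

47.4770 EBC


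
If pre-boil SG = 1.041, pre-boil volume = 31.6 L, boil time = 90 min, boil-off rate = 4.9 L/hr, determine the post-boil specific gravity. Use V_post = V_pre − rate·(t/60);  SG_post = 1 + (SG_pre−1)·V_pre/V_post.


V_post = 31.6 − 4.9·(90/60) = 24.2500
SG_post = 1 + (1.041 − 1)·31.6/24.2500

1.0534


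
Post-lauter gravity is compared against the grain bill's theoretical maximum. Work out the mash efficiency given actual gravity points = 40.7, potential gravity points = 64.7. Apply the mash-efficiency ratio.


efficiency = actual / potential × 100
efficiency = 40.7 / 64.7 × 100

62.9057 %


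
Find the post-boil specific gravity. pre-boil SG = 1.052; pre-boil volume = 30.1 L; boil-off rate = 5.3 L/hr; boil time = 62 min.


V_post = V_pre − rate·(t/60);  SG_post = 1 + (SG_pre−1)·V_pre/V_post
V_post = 30.1 − 5.3·(62/60) = 24.6233
SG_post = 1 + (1.052 − 1)·30.1/24.6233

1.0636


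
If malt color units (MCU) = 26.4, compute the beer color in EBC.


SRM = 1.4922·MCU^0.6859;  EBC = SRM·1.97
SRM = 1.4922·26.4^0.6859 = 14.0898
EBC = 14.0898·1.97

27.7569 EBC


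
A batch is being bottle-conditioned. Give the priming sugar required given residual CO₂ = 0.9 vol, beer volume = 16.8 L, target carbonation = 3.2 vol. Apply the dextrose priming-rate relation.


sugar = (target − residual)·4.0·V
sugar = (3.2 − 0.9)·4.0·16.8

154.5600 g


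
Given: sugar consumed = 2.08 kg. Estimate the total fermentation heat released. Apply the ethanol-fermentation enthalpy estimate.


Q = m_sugar · 590 kJ/kg
Q = 2.08 · 590

1227.2000 kJ


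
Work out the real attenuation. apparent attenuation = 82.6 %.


RA = AA · 0.8192
RA = 82.6 · 0.8192

67.6659 %


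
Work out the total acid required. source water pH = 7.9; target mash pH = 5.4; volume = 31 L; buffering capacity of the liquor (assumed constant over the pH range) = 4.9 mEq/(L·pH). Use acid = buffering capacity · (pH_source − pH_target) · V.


acid = 4.9 · (7.9 − 5.4) · 31

379.7500 mEq


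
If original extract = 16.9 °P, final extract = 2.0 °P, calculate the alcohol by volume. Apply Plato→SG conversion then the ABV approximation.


SG = 259/(259 − P);  ABV = (OG − FG)·131.25
OG = 259/(259 − 16.9) = 1.0698
FG = 259/(259 − 2.0) = 1.0078
ABV = (1.0698 − 1.0078)·131.25

8.1406 % ABV


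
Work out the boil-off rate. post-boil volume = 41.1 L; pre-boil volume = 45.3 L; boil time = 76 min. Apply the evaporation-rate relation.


rate = (V_pre − V_post) / (t_min/60)
rate = (45.3 − 41.1) / (76/60)

3.3158 L/hr


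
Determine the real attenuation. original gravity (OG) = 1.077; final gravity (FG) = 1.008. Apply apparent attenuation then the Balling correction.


AA = (OG−FG)/(OG−1)·100;  RA = AA·0.8192
AA = (1.077 − 1.008)/(1.077 − 1)·100 = 89.6104
RA = 89.6104·0.8192

73.4088 %


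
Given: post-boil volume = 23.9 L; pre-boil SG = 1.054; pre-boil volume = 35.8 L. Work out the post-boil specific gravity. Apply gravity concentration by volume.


SG_post = 1 + (SG_pre − 1)·V_pre/V_post
pts_pre = (1.054 − 1)·1000 = 54.0000
pts_post = 54.0000·35.8/23.9 = 80.8870
SG_post = 1 + 80.8870/1000

1.0809


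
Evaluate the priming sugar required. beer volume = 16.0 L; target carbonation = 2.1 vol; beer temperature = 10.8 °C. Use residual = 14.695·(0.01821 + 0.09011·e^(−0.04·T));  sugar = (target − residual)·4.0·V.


residual = 14.695·(0.01821 + 0.09011·e^(−0.04·10.8)) = 1.1273
sugar = (2.1 − 1.1273)·4.0·16.0

62.2555 g


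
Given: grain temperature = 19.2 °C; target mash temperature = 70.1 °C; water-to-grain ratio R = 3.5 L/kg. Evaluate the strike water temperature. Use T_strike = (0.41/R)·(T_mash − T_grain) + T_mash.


T_strike = (0.41/3.5)·(70.1 − 19.2) + 70.1

76.0626 °C


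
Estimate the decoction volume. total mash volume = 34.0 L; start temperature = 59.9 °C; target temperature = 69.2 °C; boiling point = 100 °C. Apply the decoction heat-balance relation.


V_dec = V_total·(T_target − T_start)/(T_boil − T_start)
V_dec = 34.0·(69.2 − 59.9)/(100 − 59.9)

7.8853 L


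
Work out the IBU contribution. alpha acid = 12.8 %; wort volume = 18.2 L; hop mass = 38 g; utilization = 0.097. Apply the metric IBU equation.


IBU = (α/100)·mass·U·1000 / V
IBU = (12.8/100)·38·0.097·1000 / 18.2

25.9235 IBU


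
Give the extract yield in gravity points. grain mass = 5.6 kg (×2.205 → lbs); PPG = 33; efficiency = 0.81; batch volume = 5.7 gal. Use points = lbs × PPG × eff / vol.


lbs = 5.6 × 2.205 = 12.3480
points = 12.3480 × 33 × 0.81 / 5.7

57.9056 points


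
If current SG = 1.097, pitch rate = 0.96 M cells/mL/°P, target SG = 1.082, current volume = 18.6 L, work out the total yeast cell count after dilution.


V_w = V·((SG_c−1)/(SG_t−1)−1);  °P = 259 − 259/SG_t;  cells = rate·(V+V_w)·°P
V_w = 18.6·((1.097−1)/(1.082−1)−1) = 3.4024
V_final = 18.6 + 3.4024 = 22.0024
°P = 259 − 259/1.082 = 19.6285
cells = 0.96·22.0024·19.6285

414.5992 billion cells


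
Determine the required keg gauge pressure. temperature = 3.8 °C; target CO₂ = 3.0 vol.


psi = vols/(0.01821 + 0.09011·e^(−0.04·T)) − 14.695
psi = 3.0/(0.01821 + 0.09011·e^(−0.04·3.8)) − 14.695

16.6813 psi


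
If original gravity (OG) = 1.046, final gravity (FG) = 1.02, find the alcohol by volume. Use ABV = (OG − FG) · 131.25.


ABV = (1.046 − 1.02) · 131.25

3.4125 % ABV


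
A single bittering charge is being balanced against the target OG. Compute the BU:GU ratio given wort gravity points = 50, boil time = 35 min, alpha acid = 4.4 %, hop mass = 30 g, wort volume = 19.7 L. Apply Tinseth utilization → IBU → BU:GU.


U = 1.65·0.000125^(GP/1000)·(1−e^(−0.04t))/4.15;  IBU = (α/100)·m·U·1000/V;  BU:GU = IBU/GP
U = 1.65·0.000125^(50/1000)·(1−e^(−0.04·35))/4.15 = 0.1911
IBU = (4.4/100)·30·0.1911·1000/19.7 = 12.8061
BU:GU = 12.8061/50

0.2561


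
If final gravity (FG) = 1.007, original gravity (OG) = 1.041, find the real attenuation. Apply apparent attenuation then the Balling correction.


AA = (OG−FG)/(OG−1)·100;  RA = AA·0.8192
AA = (1.041 − 1.007)/(1.041 − 1)·100 = 82.9268
RA = 82.9268·0.8192

67.9337 %


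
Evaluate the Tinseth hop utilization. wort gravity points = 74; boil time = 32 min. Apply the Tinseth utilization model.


U = 1.65·0.000125^(GP/1000) · (1 − e^(−0.04·t))/4.15
bigness = 1.65·0.000125^(74/1000) = 0.8485
boil_factor = (1 − e^(−0.04·32))/4.15 = 0.1740
U = 0.8485 · 0.1740

0.1476


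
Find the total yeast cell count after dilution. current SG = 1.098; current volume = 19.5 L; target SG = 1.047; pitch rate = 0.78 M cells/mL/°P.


V_w = V·((SG_c−1)/(SG_t−1)−1);  °P = 259 − 259/SG_t;  cells = rate·(V+V_w)·°P
V_w = 19.5·((1.098−1)/(1.047−1)−1) = 21.1596
V_final = 19.5 + 21.1596 = 40.6596
°P = 259 − 259/1.047 = 11.6266
cells = 0.78·40.6596·11.6266

368.7299 billion cells


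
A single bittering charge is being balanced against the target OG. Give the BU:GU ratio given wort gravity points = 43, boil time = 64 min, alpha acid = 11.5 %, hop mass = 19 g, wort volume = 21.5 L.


U = 1.65·0.000125^(GP/1000)·(1−e^(−0.04t))/4.15;  IBU = (α/100)·m·U·1000/V;  BU:GU = IBU/GP
U = 1.65·0.000125^(43/1000)·(1−e^(−0.04·64))/4.15 = 0.2493
IBU = (11.5/100)·19·0.2493·1000/21.5 = 25.3323
BU:GU = 25.3323/43

0.5891


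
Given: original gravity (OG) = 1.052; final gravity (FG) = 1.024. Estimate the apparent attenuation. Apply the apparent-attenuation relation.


AA = (OG − FG)/(OG − 1) · 100
AA = (1.052 − 1.024)/(1.052 − 1) · 100

53.8462 %


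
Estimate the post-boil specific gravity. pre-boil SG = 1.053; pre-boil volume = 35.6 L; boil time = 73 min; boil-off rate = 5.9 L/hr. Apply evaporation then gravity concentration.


V_post = V_pre − rate·(t/60);  SG_post = 1 + (SG_pre−1)·V_pre/V_post
V_post = 35.6 − 5.9·(73/60) = 28.4217
SG_post = 1 + (1.053 − 1)·35.6/28.4217

1.0664


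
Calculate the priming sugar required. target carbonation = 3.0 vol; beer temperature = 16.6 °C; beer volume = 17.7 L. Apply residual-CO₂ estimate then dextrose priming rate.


residual = 14.695·(0.01821 + 0.09011·e^(−0.04·T));  sugar = (target − residual)·4.0·V
residual = 14.695·(0.01821 + 0.09011·e^(−0.04·16.6)) = 0.9493
sugar = (3.0 − 0.9493)·4.0·17.7

145.1923 g


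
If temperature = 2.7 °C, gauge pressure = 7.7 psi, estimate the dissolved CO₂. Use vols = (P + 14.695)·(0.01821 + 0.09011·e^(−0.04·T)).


vols = (7.7 + 14.695)·(0.01821 + 0.09011·e^(−0.04·2.7))

2.2192 volumes


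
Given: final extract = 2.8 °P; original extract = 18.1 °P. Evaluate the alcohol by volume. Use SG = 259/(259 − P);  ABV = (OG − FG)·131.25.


OG = 259/(259 − 18.1) = 1.0751
FG = 259/(259 − 2.8) = 1.0109
ABV = (1.0751 − 1.0109)·131.25

8.4270 % ABV


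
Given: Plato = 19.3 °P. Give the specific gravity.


SG = 259/(259 − P)
SG = 259/(259 − 19.3)

1.0805


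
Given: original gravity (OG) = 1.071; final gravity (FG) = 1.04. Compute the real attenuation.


AA = (OG−FG)/(OG−1)·100;  RA = AA·0.8192
AA = (1.071 − 1.04)/(1.071 − 1)·100 = 43.6620
RA = 43.6620·0.8192

35.7679 %


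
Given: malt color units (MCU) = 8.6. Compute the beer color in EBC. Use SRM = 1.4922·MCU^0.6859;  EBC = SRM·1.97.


SRM = 1.4922·8.6^0.6859 = 6.5283
EBC = 6.5283·1.97

12.8607 EBC


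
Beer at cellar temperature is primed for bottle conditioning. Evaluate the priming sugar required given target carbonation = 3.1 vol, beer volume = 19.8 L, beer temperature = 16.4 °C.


residual = 14.695·(0.01821 + 0.09011·e^(−0.04·T));  sugar = (target − residual)·4.0·V
residual = 14.695·(0.01821 + 0.09011·e^(−0.04·16.4)) = 0.9547
sugar = (3.1 − 0.9547)·4.0·19.8

169.9049 g


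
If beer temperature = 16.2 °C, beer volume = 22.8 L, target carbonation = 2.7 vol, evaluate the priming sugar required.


residual = 14.695·(0.01821 + 0.09011·e^(−0.04·T));  sugar = (target − residual)·4.0·V
residual = 14.695·(0.01821 + 0.09011·e^(−0.04·16.2)) = 0.9603
sugar = (2.7 − 0.9603)·4.0·22.8

158.6647 g


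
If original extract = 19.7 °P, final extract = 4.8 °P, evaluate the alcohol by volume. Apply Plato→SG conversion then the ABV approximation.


SG = 259/(259 − P);  ABV = (OG − FG)·131.25
OG = 259/(259 − 19.7) = 1.0823
FG = 259/(259 − 4.8) = 1.0189
ABV = (1.0823 − 1.0189)·131.25

8.3266 % ABV


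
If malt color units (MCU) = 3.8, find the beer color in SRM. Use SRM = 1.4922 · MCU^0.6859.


SRM = 1.4922 · 3.8^0.6859

3.7282 SRM


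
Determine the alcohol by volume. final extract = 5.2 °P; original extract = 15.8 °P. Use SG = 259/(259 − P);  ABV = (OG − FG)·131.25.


OG = 259/(259 − 15.8) = 1.0650
FG = 259/(259 − 5.2) = 1.0205
ABV = (1.0650 − 1.0205)·131.25

5.8378 % ABV


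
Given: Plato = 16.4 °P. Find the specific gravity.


SG = 259/(259 − P)
SG = 259/(259 − 16.4)

1.0676


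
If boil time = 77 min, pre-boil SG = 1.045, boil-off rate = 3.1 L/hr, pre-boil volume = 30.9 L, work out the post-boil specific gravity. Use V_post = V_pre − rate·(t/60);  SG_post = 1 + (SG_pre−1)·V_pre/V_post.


V_post = 30.9 − 3.1·(77/60) = 26.9217
SG_post = 1 + (1.045 − 1)·30.9/26.9217

1.0516


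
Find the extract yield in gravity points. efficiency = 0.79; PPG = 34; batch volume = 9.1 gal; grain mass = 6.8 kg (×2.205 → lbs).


points = lbs × PPG × eff / vol
lbs = 6.8 × 2.205 = 14.9940
points = 14.9940 × 34 × 0.79 / 9.1

44.2570 points


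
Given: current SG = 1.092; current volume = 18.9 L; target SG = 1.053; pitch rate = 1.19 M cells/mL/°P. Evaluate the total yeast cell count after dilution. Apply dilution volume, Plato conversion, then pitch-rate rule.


V_w = V·((SG_c−1)/(SG_t−1)−1);  °P = 259 − 259/SG_t;  cells = rate·(V+V_w)·°P
V_w = 18.9·((1.092−1)/(1.053−1)−1) = 13.9075
V_final = 18.9 + 13.9075 = 32.8075
°P = 259 − 259/1.053 = 13.0361
cells = 1.19·32.8075·13.0361

508.9416 billion cells


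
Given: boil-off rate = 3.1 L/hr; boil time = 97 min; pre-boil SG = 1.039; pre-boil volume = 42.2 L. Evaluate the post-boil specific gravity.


V_post = V_pre − rate·(t/60);  SG_post = 1 + (SG_pre−1)·V_pre/V_post
V_post = 42.2 − 3.1·(97/60) = 37.1883
SG_post = 1 + (1.039 − 1)·42.2/37.1883

1.0443


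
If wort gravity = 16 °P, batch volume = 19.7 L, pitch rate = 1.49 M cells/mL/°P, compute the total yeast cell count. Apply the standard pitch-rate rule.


cells (billions) = rate · V_L · °P
cells = 1.49 · 19.7 · 16

469.6480 billion cells


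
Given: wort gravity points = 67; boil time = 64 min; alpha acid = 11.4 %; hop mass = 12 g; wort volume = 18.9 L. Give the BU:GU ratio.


U = 1.65·0.000125^(GP/1000)·(1−e^(−0.04t))/4.15;  IBU = (α/100)·m·U·1000/V;  BU:GU = IBU/GP
U = 1.65·0.000125^(67/1000)·(1−e^(−0.04·64))/4.15 = 0.2009
IBU = (11.4/100)·12·0.2009·1000/18.9 = 14.5416
BU:GU = 14.5416/67

0.2170


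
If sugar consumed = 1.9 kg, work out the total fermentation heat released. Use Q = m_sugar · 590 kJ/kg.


Q = 1.9 · 590

1121.0000 kJ


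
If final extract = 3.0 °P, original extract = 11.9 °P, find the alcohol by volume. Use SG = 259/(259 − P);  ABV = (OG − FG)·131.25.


OG = 259/(259 − 11.9) = 1.0482
FG = 259/(259 − 3.0) = 1.0117
ABV = (1.0482 − 1.0117)·131.25

4.7827 % ABV


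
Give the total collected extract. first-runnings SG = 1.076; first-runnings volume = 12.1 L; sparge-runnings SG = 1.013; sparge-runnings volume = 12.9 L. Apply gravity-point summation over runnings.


total = Σ (SG_i − 1)·1000·V_i
first = (1.076 − 1)·1000·12.1 = 919.6000
sparge = (1.013 − 1)·1000·12.9 = 167.7000
total = 919.6000 + 167.7000

1087.3000 gravity·L


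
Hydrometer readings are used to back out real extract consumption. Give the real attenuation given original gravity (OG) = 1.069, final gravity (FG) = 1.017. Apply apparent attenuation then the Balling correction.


AA = (OG−FG)/(OG−1)·100;  RA = AA·0.8192
AA = (1.069 − 1.017)/(1.069 − 1)·100 = 75.3623
RA = 75.3623·0.8192

61.7368 %


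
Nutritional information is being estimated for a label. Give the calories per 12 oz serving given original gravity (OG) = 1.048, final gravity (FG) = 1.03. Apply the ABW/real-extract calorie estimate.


ABW = (OG−FG)·131.25·0.79/FG;  °P = 259 − 259/SG (for OG→OE and FG→AE);  RE = 0.1808·OE + 0.8192·AE;  Cal = (6.9·ABW + 4·(RE−0.1))·FG·3.55
ABW = (1.048 − 1.03)·131.25·0.79/1.03 = 1.8120
OE = 259 − 259/1.048 = 11.8626 °P
AE = 259 − 259/1.03 = 7.5437 °P
RE = 0.1808·11.8626 + 0.8192·7.5437 = 8.3245 °P
Cal = (6.9·1.8120 + 4·(8.3245−0.1))·1.03·3.55

166.0091 kcal


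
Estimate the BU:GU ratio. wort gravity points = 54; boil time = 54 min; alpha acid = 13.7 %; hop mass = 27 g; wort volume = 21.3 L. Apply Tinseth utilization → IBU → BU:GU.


U = 1.65·0.000125^(GP/1000)·(1−e^(−0.04t))/4.15;  IBU = (α/100)·m·U·1000/V;  BU:GU = IBU/GP
U = 1.65·0.000125^(54/1000)·(1−e^(−0.04·54))/4.15 = 0.2165
IBU = (13.7/100)·27·0.2165·1000/21.3 = 37.5974
BU:GU = 37.5974/54

0.6962


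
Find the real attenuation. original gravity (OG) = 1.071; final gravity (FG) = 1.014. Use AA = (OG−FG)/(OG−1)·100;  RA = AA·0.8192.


AA = (1.071 − 1.014)/(1.071 − 1)·100 = 80.2817
RA = 80.2817·0.8192

65.7668 %


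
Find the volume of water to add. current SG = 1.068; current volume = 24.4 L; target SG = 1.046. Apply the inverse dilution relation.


V_water = V·((SG_curr − 1)/(SG_target − 1) − 1)
V_water = 24.4·((1.068 − 1)/(1.046 − 1) − 1)

11.6696 L


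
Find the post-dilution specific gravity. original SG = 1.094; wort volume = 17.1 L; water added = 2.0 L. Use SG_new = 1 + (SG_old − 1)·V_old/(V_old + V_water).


pts = (1.094 − 1)·1000·17.1/(17.1 + 2.0) = 84.1571
SG_new = 1 + 84.1571/1000

1.0842


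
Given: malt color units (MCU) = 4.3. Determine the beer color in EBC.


SRM = 1.4922·MCU^0.6859;  EBC = SRM·1.97
SRM = 1.4922·4.3^0.6859 = 4.0581
EBC = 4.0581·1.97

7.9945 EBC


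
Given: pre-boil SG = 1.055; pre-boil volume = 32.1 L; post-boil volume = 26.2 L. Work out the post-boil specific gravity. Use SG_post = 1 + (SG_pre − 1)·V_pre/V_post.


pts_pre = (1.055 − 1)·1000 = 55.0000
pts_post = 55.0000·32.1/26.2 = 67.3855
SG_post = 1 + 67.3855/1000

1.0674


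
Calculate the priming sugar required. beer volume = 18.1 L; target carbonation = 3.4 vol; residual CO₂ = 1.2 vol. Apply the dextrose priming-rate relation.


sugar = (target − residual)·4.0·V
sugar = (3.4 − 1.2)·4.0·18.1

159.2800 g


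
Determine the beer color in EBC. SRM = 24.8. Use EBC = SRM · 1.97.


EBC = 24.8 · 1.97

48.8560 EBC


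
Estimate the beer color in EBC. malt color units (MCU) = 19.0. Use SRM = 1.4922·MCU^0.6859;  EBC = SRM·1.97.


SRM = 1.4922·19.0^0.6859 = 11.2441
EBC = 11.2441·1.97

22.1508 EBC


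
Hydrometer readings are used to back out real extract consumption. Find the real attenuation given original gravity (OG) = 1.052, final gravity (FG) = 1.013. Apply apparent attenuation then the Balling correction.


AA = (OG−FG)/(OG−1)·100;  RA = AA·0.8192
AA = (1.052 − 1.013)/(1.052 − 1)·100 = 75.0000
RA = 75.0000·0.8192

61.4400 %


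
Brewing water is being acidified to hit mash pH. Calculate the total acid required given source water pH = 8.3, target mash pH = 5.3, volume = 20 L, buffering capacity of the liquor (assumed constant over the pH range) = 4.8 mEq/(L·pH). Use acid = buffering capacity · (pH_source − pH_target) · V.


acid = 4.8 · (8.3 − 5.3) · 20

288.0000 mEq


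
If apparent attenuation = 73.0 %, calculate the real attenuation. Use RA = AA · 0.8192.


RA = 73.0 · 0.8192

59.8016 %


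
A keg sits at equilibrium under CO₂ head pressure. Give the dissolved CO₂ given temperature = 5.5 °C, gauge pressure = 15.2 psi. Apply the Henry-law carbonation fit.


vols = (P + 14.695)·(0.01821 + 0.09011·e^(−0.04·T))
vols = (15.2 + 14.695)·(0.01821 + 0.09011·e^(−0.04·5.5))

2.7062 volumes


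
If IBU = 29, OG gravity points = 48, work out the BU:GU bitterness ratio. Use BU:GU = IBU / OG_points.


BU:GU = 29 / 48

0.6042


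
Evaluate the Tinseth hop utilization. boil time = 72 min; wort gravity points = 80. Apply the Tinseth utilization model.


U = 1.65·0.000125^(GP/1000) · (1 − e^(−0.04·t))/4.15
bigness = 1.65·0.000125^(80/1000) = 0.8040
boil_factor = (1 − e^(−0.04·72))/4.15 = 0.2274
U = 0.8040 · 0.2274

0.1829


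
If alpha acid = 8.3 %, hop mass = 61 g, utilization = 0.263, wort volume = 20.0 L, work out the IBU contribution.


IBU = (α/100)·mass·U·1000 / V
IBU = (8.3/100)·61·0.263·1000 / 20.0

66.5785 IBU


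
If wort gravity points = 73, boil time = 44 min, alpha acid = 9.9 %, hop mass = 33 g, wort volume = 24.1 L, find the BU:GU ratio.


U = 1.65·0.000125^(GP/1000)·(1−e^(−0.04t))/4.15;  IBU = (α/100)·m·U·1000/V;  BU:GU = IBU/GP
U = 1.65·0.000125^(73/1000)·(1−e^(−0.04·44))/4.15 = 0.1708
IBU = (9.9/100)·33·0.1708·1000/24.1 = 23.1552
BU:GU = 23.1552/73

0.3172
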